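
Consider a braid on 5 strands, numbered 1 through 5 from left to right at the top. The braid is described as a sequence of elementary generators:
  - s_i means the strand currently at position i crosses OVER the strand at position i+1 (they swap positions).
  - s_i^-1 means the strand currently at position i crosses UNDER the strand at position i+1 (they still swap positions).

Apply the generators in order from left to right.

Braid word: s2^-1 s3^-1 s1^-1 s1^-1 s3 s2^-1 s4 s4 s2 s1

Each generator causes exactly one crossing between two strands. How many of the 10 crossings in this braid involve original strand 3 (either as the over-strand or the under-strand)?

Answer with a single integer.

Answer: 6

Derivation:
Gen 1: crossing 2x3. Involves strand 3? yes. Count so far: 1
Gen 2: crossing 2x4. Involves strand 3? no. Count so far: 1
Gen 3: crossing 1x3. Involves strand 3? yes. Count so far: 2
Gen 4: crossing 3x1. Involves strand 3? yes. Count so far: 3
Gen 5: crossing 4x2. Involves strand 3? no. Count so far: 3
Gen 6: crossing 3x2. Involves strand 3? yes. Count so far: 4
Gen 7: crossing 4x5. Involves strand 3? no. Count so far: 4
Gen 8: crossing 5x4. Involves strand 3? no. Count so far: 4
Gen 9: crossing 2x3. Involves strand 3? yes. Count so far: 5
Gen 10: crossing 1x3. Involves strand 3? yes. Count so far: 6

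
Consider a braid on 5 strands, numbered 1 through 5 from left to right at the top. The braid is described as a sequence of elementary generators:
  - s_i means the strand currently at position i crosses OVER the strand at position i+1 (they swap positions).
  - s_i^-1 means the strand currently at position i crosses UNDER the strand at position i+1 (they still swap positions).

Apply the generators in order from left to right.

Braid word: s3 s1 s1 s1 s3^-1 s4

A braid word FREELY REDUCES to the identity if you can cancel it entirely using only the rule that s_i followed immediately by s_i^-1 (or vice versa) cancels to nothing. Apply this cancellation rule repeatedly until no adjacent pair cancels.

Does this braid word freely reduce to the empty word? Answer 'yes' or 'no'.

Answer: no

Derivation:
Gen 1 (s3): push. Stack: [s3]
Gen 2 (s1): push. Stack: [s3 s1]
Gen 3 (s1): push. Stack: [s3 s1 s1]
Gen 4 (s1): push. Stack: [s3 s1 s1 s1]
Gen 5 (s3^-1): push. Stack: [s3 s1 s1 s1 s3^-1]
Gen 6 (s4): push. Stack: [s3 s1 s1 s1 s3^-1 s4]
Reduced word: s3 s1 s1 s1 s3^-1 s4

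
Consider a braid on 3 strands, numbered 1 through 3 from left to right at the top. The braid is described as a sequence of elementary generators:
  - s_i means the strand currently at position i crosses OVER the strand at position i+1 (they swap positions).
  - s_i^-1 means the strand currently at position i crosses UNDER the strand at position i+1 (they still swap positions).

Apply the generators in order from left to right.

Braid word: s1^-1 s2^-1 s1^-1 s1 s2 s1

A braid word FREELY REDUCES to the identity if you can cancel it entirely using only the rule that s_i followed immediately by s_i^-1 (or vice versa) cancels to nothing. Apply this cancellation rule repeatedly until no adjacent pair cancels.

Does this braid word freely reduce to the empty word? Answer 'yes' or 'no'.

Gen 1 (s1^-1): push. Stack: [s1^-1]
Gen 2 (s2^-1): push. Stack: [s1^-1 s2^-1]
Gen 3 (s1^-1): push. Stack: [s1^-1 s2^-1 s1^-1]
Gen 4 (s1): cancels prior s1^-1. Stack: [s1^-1 s2^-1]
Gen 5 (s2): cancels prior s2^-1. Stack: [s1^-1]
Gen 6 (s1): cancels prior s1^-1. Stack: []
Reduced word: (empty)

Answer: yes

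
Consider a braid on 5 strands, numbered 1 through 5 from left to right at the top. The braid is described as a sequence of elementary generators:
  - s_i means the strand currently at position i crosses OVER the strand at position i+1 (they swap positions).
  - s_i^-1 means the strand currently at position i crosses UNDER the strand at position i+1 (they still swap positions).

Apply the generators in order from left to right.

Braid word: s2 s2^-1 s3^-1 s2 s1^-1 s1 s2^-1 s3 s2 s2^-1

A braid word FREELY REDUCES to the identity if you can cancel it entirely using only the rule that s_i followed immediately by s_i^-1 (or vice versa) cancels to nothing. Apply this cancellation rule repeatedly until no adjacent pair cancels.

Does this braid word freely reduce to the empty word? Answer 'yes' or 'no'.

Gen 1 (s2): push. Stack: [s2]
Gen 2 (s2^-1): cancels prior s2. Stack: []
Gen 3 (s3^-1): push. Stack: [s3^-1]
Gen 4 (s2): push. Stack: [s3^-1 s2]
Gen 5 (s1^-1): push. Stack: [s3^-1 s2 s1^-1]
Gen 6 (s1): cancels prior s1^-1. Stack: [s3^-1 s2]
Gen 7 (s2^-1): cancels prior s2. Stack: [s3^-1]
Gen 8 (s3): cancels prior s3^-1. Stack: []
Gen 9 (s2): push. Stack: [s2]
Gen 10 (s2^-1): cancels prior s2. Stack: []
Reduced word: (empty)

Answer: yes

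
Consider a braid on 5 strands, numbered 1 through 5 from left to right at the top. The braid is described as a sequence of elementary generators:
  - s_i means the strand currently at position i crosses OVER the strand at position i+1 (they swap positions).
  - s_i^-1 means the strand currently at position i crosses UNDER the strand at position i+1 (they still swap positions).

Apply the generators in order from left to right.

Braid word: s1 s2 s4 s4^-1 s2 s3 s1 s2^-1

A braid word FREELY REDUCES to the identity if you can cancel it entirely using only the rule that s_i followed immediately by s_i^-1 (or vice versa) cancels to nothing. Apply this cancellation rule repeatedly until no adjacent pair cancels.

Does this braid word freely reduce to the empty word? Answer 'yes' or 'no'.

Answer: no

Derivation:
Gen 1 (s1): push. Stack: [s1]
Gen 2 (s2): push. Stack: [s1 s2]
Gen 3 (s4): push. Stack: [s1 s2 s4]
Gen 4 (s4^-1): cancels prior s4. Stack: [s1 s2]
Gen 5 (s2): push. Stack: [s1 s2 s2]
Gen 6 (s3): push. Stack: [s1 s2 s2 s3]
Gen 7 (s1): push. Stack: [s1 s2 s2 s3 s1]
Gen 8 (s2^-1): push. Stack: [s1 s2 s2 s3 s1 s2^-1]
Reduced word: s1 s2 s2 s3 s1 s2^-1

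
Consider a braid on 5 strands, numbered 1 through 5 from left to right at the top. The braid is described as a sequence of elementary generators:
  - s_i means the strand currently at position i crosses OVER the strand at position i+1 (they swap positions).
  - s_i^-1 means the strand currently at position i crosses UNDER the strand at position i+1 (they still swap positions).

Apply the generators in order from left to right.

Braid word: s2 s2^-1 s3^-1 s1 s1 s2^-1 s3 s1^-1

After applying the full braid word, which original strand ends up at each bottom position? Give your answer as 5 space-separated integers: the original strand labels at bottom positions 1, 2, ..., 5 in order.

Gen 1 (s2): strand 2 crosses over strand 3. Perm now: [1 3 2 4 5]
Gen 2 (s2^-1): strand 3 crosses under strand 2. Perm now: [1 2 3 4 5]
Gen 3 (s3^-1): strand 3 crosses under strand 4. Perm now: [1 2 4 3 5]
Gen 4 (s1): strand 1 crosses over strand 2. Perm now: [2 1 4 3 5]
Gen 5 (s1): strand 2 crosses over strand 1. Perm now: [1 2 4 3 5]
Gen 6 (s2^-1): strand 2 crosses under strand 4. Perm now: [1 4 2 3 5]
Gen 7 (s3): strand 2 crosses over strand 3. Perm now: [1 4 3 2 5]
Gen 8 (s1^-1): strand 1 crosses under strand 4. Perm now: [4 1 3 2 5]

Answer: 4 1 3 2 5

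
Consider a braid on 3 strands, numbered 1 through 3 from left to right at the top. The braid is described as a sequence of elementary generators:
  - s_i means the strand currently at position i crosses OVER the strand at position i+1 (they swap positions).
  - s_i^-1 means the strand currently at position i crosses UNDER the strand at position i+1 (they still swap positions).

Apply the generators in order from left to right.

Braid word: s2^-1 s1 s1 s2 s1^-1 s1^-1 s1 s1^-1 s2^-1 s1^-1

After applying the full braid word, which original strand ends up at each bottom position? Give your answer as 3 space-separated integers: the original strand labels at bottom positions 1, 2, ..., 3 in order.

Answer: 3 1 2

Derivation:
Gen 1 (s2^-1): strand 2 crosses under strand 3. Perm now: [1 3 2]
Gen 2 (s1): strand 1 crosses over strand 3. Perm now: [3 1 2]
Gen 3 (s1): strand 3 crosses over strand 1. Perm now: [1 3 2]
Gen 4 (s2): strand 3 crosses over strand 2. Perm now: [1 2 3]
Gen 5 (s1^-1): strand 1 crosses under strand 2. Perm now: [2 1 3]
Gen 6 (s1^-1): strand 2 crosses under strand 1. Perm now: [1 2 3]
Gen 7 (s1): strand 1 crosses over strand 2. Perm now: [2 1 3]
Gen 8 (s1^-1): strand 2 crosses under strand 1. Perm now: [1 2 3]
Gen 9 (s2^-1): strand 2 crosses under strand 3. Perm now: [1 3 2]
Gen 10 (s1^-1): strand 1 crosses under strand 3. Perm now: [3 1 2]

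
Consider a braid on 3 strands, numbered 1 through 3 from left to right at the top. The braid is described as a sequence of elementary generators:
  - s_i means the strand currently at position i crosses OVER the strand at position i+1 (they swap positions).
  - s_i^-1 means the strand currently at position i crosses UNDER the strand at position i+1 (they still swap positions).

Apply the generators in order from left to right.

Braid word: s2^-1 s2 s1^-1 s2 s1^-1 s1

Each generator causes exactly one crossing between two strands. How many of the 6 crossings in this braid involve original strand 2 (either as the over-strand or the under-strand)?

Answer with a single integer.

Answer: 5

Derivation:
Gen 1: crossing 2x3. Involves strand 2? yes. Count so far: 1
Gen 2: crossing 3x2. Involves strand 2? yes. Count so far: 2
Gen 3: crossing 1x2. Involves strand 2? yes. Count so far: 3
Gen 4: crossing 1x3. Involves strand 2? no. Count so far: 3
Gen 5: crossing 2x3. Involves strand 2? yes. Count so far: 4
Gen 6: crossing 3x2. Involves strand 2? yes. Count so far: 5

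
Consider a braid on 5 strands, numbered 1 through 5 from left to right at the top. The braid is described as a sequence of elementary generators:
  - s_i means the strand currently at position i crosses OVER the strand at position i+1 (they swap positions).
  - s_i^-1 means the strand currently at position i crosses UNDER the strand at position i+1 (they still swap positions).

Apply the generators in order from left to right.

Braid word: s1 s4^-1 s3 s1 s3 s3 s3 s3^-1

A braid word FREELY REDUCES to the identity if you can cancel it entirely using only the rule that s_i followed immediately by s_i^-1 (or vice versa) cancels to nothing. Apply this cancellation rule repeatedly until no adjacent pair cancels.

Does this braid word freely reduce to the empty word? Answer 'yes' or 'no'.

Gen 1 (s1): push. Stack: [s1]
Gen 2 (s4^-1): push. Stack: [s1 s4^-1]
Gen 3 (s3): push. Stack: [s1 s4^-1 s3]
Gen 4 (s1): push. Stack: [s1 s4^-1 s3 s1]
Gen 5 (s3): push. Stack: [s1 s4^-1 s3 s1 s3]
Gen 6 (s3): push. Stack: [s1 s4^-1 s3 s1 s3 s3]
Gen 7 (s3): push. Stack: [s1 s4^-1 s3 s1 s3 s3 s3]
Gen 8 (s3^-1): cancels prior s3. Stack: [s1 s4^-1 s3 s1 s3 s3]
Reduced word: s1 s4^-1 s3 s1 s3 s3

Answer: no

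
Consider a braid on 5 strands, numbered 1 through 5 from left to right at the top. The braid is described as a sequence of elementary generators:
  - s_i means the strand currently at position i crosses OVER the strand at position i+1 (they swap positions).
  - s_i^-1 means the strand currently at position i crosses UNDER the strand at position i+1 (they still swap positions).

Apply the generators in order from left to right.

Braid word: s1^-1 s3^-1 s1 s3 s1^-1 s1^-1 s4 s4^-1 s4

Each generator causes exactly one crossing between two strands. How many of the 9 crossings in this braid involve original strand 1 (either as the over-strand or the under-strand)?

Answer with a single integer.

Answer: 4

Derivation:
Gen 1: crossing 1x2. Involves strand 1? yes. Count so far: 1
Gen 2: crossing 3x4. Involves strand 1? no. Count so far: 1
Gen 3: crossing 2x1. Involves strand 1? yes. Count so far: 2
Gen 4: crossing 4x3. Involves strand 1? no. Count so far: 2
Gen 5: crossing 1x2. Involves strand 1? yes. Count so far: 3
Gen 6: crossing 2x1. Involves strand 1? yes. Count so far: 4
Gen 7: crossing 4x5. Involves strand 1? no. Count so far: 4
Gen 8: crossing 5x4. Involves strand 1? no. Count so far: 4
Gen 9: crossing 4x5. Involves strand 1? no. Count so far: 4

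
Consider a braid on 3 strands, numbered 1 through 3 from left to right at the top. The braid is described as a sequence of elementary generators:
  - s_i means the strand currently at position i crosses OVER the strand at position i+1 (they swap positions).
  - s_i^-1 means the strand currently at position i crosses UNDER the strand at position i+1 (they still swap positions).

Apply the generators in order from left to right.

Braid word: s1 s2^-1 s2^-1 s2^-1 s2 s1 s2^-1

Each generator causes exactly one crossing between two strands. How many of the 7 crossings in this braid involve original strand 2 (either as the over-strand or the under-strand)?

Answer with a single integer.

Gen 1: crossing 1x2. Involves strand 2? yes. Count so far: 1
Gen 2: crossing 1x3. Involves strand 2? no. Count so far: 1
Gen 3: crossing 3x1. Involves strand 2? no. Count so far: 1
Gen 4: crossing 1x3. Involves strand 2? no. Count so far: 1
Gen 5: crossing 3x1. Involves strand 2? no. Count so far: 1
Gen 6: crossing 2x1. Involves strand 2? yes. Count so far: 2
Gen 7: crossing 2x3. Involves strand 2? yes. Count so far: 3

Answer: 3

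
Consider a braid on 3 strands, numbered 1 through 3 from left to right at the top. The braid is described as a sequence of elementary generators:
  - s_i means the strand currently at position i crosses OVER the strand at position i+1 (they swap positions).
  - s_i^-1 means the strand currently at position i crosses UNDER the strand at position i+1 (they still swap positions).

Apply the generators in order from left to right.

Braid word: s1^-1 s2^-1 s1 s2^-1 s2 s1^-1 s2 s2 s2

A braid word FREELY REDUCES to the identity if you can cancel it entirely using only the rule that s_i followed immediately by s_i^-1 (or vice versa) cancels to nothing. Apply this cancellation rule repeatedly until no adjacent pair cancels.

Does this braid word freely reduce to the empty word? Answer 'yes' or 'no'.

Answer: no

Derivation:
Gen 1 (s1^-1): push. Stack: [s1^-1]
Gen 2 (s2^-1): push. Stack: [s1^-1 s2^-1]
Gen 3 (s1): push. Stack: [s1^-1 s2^-1 s1]
Gen 4 (s2^-1): push. Stack: [s1^-1 s2^-1 s1 s2^-1]
Gen 5 (s2): cancels prior s2^-1. Stack: [s1^-1 s2^-1 s1]
Gen 6 (s1^-1): cancels prior s1. Stack: [s1^-1 s2^-1]
Gen 7 (s2): cancels prior s2^-1. Stack: [s1^-1]
Gen 8 (s2): push. Stack: [s1^-1 s2]
Gen 9 (s2): push. Stack: [s1^-1 s2 s2]
Reduced word: s1^-1 s2 s2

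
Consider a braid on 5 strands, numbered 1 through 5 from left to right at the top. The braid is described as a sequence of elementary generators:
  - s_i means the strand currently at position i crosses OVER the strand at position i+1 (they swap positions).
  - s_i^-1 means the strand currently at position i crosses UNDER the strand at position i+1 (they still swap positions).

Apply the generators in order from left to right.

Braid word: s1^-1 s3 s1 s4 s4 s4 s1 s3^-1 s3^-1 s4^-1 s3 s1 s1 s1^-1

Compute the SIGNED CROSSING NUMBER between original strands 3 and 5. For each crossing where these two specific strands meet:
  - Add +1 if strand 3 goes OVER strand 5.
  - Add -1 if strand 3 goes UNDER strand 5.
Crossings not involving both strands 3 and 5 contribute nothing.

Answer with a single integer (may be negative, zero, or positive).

Answer: 2

Derivation:
Gen 1: crossing 1x2. Both 3&5? no. Sum: 0
Gen 2: crossing 3x4. Both 3&5? no. Sum: 0
Gen 3: crossing 2x1. Both 3&5? no. Sum: 0
Gen 4: 3 over 5. Both 3&5? yes. Contrib: +1. Sum: 1
Gen 5: 5 over 3. Both 3&5? yes. Contrib: -1. Sum: 0
Gen 6: 3 over 5. Both 3&5? yes. Contrib: +1. Sum: 1
Gen 7: crossing 1x2. Both 3&5? no. Sum: 1
Gen 8: crossing 4x5. Both 3&5? no. Sum: 1
Gen 9: crossing 5x4. Both 3&5? no. Sum: 1
Gen 10: 5 under 3. Both 3&5? yes. Contrib: +1. Sum: 2
Gen 11: crossing 4x3. Both 3&5? no. Sum: 2
Gen 12: crossing 2x1. Both 3&5? no. Sum: 2
Gen 13: crossing 1x2. Both 3&5? no. Sum: 2
Gen 14: crossing 2x1. Both 3&5? no. Sum: 2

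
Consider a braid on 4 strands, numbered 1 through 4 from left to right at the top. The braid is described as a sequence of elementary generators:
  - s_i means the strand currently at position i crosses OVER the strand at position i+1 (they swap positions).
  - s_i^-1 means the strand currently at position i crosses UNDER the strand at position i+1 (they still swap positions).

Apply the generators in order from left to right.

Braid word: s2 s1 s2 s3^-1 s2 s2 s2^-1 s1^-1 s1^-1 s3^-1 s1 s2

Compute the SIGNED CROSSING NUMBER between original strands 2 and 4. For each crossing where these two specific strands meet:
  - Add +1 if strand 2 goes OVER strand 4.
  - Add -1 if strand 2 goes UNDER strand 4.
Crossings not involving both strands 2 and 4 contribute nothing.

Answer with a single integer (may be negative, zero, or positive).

Answer: -1

Derivation:
Gen 1: crossing 2x3. Both 2&4? no. Sum: 0
Gen 2: crossing 1x3. Both 2&4? no. Sum: 0
Gen 3: crossing 1x2. Both 2&4? no. Sum: 0
Gen 4: crossing 1x4. Both 2&4? no. Sum: 0
Gen 5: 2 over 4. Both 2&4? yes. Contrib: +1. Sum: 1
Gen 6: 4 over 2. Both 2&4? yes. Contrib: -1. Sum: 0
Gen 7: 2 under 4. Both 2&4? yes. Contrib: -1. Sum: -1
Gen 8: crossing 3x4. Both 2&4? no. Sum: -1
Gen 9: crossing 4x3. Both 2&4? no. Sum: -1
Gen 10: crossing 2x1. Both 2&4? no. Sum: -1
Gen 11: crossing 3x4. Both 2&4? no. Sum: -1
Gen 12: crossing 3x1. Both 2&4? no. Sum: -1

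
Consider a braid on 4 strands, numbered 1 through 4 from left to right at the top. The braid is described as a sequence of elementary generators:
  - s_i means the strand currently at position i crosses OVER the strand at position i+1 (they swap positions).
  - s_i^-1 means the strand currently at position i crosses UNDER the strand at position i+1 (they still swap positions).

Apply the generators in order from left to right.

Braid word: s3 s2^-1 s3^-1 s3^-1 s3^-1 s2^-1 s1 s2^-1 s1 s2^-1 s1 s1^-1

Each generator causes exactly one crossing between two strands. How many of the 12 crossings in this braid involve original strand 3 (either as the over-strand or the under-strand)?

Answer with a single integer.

Answer: 8

Derivation:
Gen 1: crossing 3x4. Involves strand 3? yes. Count so far: 1
Gen 2: crossing 2x4. Involves strand 3? no. Count so far: 1
Gen 3: crossing 2x3. Involves strand 3? yes. Count so far: 2
Gen 4: crossing 3x2. Involves strand 3? yes. Count so far: 3
Gen 5: crossing 2x3. Involves strand 3? yes. Count so far: 4
Gen 6: crossing 4x3. Involves strand 3? yes. Count so far: 5
Gen 7: crossing 1x3. Involves strand 3? yes. Count so far: 6
Gen 8: crossing 1x4. Involves strand 3? no. Count so far: 6
Gen 9: crossing 3x4. Involves strand 3? yes. Count so far: 7
Gen 10: crossing 3x1. Involves strand 3? yes. Count so far: 8
Gen 11: crossing 4x1. Involves strand 3? no. Count so far: 8
Gen 12: crossing 1x4. Involves strand 3? no. Count so far: 8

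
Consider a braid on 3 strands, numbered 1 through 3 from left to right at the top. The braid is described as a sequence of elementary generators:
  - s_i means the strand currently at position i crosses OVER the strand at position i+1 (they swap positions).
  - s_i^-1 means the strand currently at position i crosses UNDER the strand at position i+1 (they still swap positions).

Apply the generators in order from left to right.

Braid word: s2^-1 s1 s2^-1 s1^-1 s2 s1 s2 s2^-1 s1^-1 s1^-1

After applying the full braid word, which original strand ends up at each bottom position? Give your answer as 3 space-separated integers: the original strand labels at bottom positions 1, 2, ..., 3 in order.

Answer: 1 2 3

Derivation:
Gen 1 (s2^-1): strand 2 crosses under strand 3. Perm now: [1 3 2]
Gen 2 (s1): strand 1 crosses over strand 3. Perm now: [3 1 2]
Gen 3 (s2^-1): strand 1 crosses under strand 2. Perm now: [3 2 1]
Gen 4 (s1^-1): strand 3 crosses under strand 2. Perm now: [2 3 1]
Gen 5 (s2): strand 3 crosses over strand 1. Perm now: [2 1 3]
Gen 6 (s1): strand 2 crosses over strand 1. Perm now: [1 2 3]
Gen 7 (s2): strand 2 crosses over strand 3. Perm now: [1 3 2]
Gen 8 (s2^-1): strand 3 crosses under strand 2. Perm now: [1 2 3]
Gen 9 (s1^-1): strand 1 crosses under strand 2. Perm now: [2 1 3]
Gen 10 (s1^-1): strand 2 crosses under strand 1. Perm now: [1 2 3]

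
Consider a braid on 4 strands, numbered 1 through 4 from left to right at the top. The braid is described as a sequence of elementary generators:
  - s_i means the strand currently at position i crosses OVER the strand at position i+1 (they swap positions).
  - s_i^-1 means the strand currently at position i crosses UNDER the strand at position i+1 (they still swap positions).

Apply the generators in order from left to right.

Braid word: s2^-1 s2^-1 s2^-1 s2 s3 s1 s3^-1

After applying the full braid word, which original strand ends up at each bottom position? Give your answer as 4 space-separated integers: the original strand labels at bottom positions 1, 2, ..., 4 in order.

Gen 1 (s2^-1): strand 2 crosses under strand 3. Perm now: [1 3 2 4]
Gen 2 (s2^-1): strand 3 crosses under strand 2. Perm now: [1 2 3 4]
Gen 3 (s2^-1): strand 2 crosses under strand 3. Perm now: [1 3 2 4]
Gen 4 (s2): strand 3 crosses over strand 2. Perm now: [1 2 3 4]
Gen 5 (s3): strand 3 crosses over strand 4. Perm now: [1 2 4 3]
Gen 6 (s1): strand 1 crosses over strand 2. Perm now: [2 1 4 3]
Gen 7 (s3^-1): strand 4 crosses under strand 3. Perm now: [2 1 3 4]

Answer: 2 1 3 4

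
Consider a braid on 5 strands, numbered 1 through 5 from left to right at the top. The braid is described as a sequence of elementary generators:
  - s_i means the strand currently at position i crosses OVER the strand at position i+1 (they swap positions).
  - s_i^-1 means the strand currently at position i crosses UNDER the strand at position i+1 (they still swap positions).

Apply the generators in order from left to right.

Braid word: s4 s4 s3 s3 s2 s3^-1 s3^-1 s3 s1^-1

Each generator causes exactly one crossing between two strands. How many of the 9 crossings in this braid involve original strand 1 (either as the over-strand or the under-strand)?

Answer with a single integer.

Answer: 1

Derivation:
Gen 1: crossing 4x5. Involves strand 1? no. Count so far: 0
Gen 2: crossing 5x4. Involves strand 1? no. Count so far: 0
Gen 3: crossing 3x4. Involves strand 1? no. Count so far: 0
Gen 4: crossing 4x3. Involves strand 1? no. Count so far: 0
Gen 5: crossing 2x3. Involves strand 1? no. Count so far: 0
Gen 6: crossing 2x4. Involves strand 1? no. Count so far: 0
Gen 7: crossing 4x2. Involves strand 1? no. Count so far: 0
Gen 8: crossing 2x4. Involves strand 1? no. Count so far: 0
Gen 9: crossing 1x3. Involves strand 1? yes. Count so far: 1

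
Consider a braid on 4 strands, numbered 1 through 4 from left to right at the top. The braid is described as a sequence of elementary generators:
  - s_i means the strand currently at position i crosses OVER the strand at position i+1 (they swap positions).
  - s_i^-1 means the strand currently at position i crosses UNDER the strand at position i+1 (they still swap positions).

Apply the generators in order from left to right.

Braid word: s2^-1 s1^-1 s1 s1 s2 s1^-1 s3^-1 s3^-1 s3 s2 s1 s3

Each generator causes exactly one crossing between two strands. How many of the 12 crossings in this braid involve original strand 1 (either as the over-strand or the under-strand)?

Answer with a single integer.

Gen 1: crossing 2x3. Involves strand 1? no. Count so far: 0
Gen 2: crossing 1x3. Involves strand 1? yes. Count so far: 1
Gen 3: crossing 3x1. Involves strand 1? yes. Count so far: 2
Gen 4: crossing 1x3. Involves strand 1? yes. Count so far: 3
Gen 5: crossing 1x2. Involves strand 1? yes. Count so far: 4
Gen 6: crossing 3x2. Involves strand 1? no. Count so far: 4
Gen 7: crossing 1x4. Involves strand 1? yes. Count so far: 5
Gen 8: crossing 4x1. Involves strand 1? yes. Count so far: 6
Gen 9: crossing 1x4. Involves strand 1? yes. Count so far: 7
Gen 10: crossing 3x4. Involves strand 1? no. Count so far: 7
Gen 11: crossing 2x4. Involves strand 1? no. Count so far: 7
Gen 12: crossing 3x1. Involves strand 1? yes. Count so far: 8

Answer: 8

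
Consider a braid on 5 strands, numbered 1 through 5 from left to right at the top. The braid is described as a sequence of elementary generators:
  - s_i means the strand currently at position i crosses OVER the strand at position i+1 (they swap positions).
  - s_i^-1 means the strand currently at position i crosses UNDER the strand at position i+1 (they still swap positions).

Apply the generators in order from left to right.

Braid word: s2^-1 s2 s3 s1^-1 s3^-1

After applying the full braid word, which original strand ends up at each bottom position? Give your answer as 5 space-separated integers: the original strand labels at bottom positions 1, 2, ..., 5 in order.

Answer: 2 1 3 4 5

Derivation:
Gen 1 (s2^-1): strand 2 crosses under strand 3. Perm now: [1 3 2 4 5]
Gen 2 (s2): strand 3 crosses over strand 2. Perm now: [1 2 3 4 5]
Gen 3 (s3): strand 3 crosses over strand 4. Perm now: [1 2 4 3 5]
Gen 4 (s1^-1): strand 1 crosses under strand 2. Perm now: [2 1 4 3 5]
Gen 5 (s3^-1): strand 4 crosses under strand 3. Perm now: [2 1 3 4 5]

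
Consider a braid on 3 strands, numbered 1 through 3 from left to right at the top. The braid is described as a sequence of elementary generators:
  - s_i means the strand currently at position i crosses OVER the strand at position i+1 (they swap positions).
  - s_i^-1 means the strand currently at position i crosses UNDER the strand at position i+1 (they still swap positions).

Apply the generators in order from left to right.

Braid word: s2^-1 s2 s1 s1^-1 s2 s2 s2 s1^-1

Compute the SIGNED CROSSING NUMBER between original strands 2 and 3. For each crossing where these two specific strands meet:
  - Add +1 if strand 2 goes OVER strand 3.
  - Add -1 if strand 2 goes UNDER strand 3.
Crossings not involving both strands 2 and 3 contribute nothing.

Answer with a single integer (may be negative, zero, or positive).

Gen 1: 2 under 3. Both 2&3? yes. Contrib: -1. Sum: -1
Gen 2: 3 over 2. Both 2&3? yes. Contrib: -1. Sum: -2
Gen 3: crossing 1x2. Both 2&3? no. Sum: -2
Gen 4: crossing 2x1. Both 2&3? no. Sum: -2
Gen 5: 2 over 3. Both 2&3? yes. Contrib: +1. Sum: -1
Gen 6: 3 over 2. Both 2&3? yes. Contrib: -1. Sum: -2
Gen 7: 2 over 3. Both 2&3? yes. Contrib: +1. Sum: -1
Gen 8: crossing 1x3. Both 2&3? no. Sum: -1

Answer: -1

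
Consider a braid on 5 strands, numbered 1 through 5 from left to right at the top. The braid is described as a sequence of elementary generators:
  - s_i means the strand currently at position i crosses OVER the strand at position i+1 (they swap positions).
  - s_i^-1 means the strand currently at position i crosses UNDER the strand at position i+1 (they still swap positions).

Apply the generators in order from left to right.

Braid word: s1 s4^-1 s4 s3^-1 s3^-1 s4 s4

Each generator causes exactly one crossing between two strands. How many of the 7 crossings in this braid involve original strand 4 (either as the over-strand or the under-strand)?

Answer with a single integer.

Answer: 6

Derivation:
Gen 1: crossing 1x2. Involves strand 4? no. Count so far: 0
Gen 2: crossing 4x5. Involves strand 4? yes. Count so far: 1
Gen 3: crossing 5x4. Involves strand 4? yes. Count so far: 2
Gen 4: crossing 3x4. Involves strand 4? yes. Count so far: 3
Gen 5: crossing 4x3. Involves strand 4? yes. Count so far: 4
Gen 6: crossing 4x5. Involves strand 4? yes. Count so far: 5
Gen 7: crossing 5x4. Involves strand 4? yes. Count so far: 6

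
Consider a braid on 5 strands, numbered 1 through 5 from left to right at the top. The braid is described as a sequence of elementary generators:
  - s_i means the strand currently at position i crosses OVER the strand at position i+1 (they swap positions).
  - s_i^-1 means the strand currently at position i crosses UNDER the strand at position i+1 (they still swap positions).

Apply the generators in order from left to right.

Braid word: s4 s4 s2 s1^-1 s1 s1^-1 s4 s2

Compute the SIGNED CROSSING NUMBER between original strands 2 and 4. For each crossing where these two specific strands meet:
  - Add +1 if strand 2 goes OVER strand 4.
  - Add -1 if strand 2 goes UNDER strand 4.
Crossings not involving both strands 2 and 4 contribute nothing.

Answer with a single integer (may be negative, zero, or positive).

Answer: 0

Derivation:
Gen 1: crossing 4x5. Both 2&4? no. Sum: 0
Gen 2: crossing 5x4. Both 2&4? no. Sum: 0
Gen 3: crossing 2x3. Both 2&4? no. Sum: 0
Gen 4: crossing 1x3. Both 2&4? no. Sum: 0
Gen 5: crossing 3x1. Both 2&4? no. Sum: 0
Gen 6: crossing 1x3. Both 2&4? no. Sum: 0
Gen 7: crossing 4x5. Both 2&4? no. Sum: 0
Gen 8: crossing 1x2. Both 2&4? no. Sum: 0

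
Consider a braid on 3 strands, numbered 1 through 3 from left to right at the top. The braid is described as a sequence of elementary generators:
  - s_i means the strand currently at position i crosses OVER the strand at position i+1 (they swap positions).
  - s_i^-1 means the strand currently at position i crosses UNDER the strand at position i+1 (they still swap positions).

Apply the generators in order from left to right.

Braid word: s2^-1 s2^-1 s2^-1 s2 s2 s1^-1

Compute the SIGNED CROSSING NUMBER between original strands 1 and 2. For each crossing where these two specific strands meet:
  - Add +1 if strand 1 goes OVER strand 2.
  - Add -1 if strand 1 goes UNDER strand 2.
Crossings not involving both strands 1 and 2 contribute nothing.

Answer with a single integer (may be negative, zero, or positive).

Gen 1: crossing 2x3. Both 1&2? no. Sum: 0
Gen 2: crossing 3x2. Both 1&2? no. Sum: 0
Gen 3: crossing 2x3. Both 1&2? no. Sum: 0
Gen 4: crossing 3x2. Both 1&2? no. Sum: 0
Gen 5: crossing 2x3. Both 1&2? no. Sum: 0
Gen 6: crossing 1x3. Both 1&2? no. Sum: 0

Answer: 0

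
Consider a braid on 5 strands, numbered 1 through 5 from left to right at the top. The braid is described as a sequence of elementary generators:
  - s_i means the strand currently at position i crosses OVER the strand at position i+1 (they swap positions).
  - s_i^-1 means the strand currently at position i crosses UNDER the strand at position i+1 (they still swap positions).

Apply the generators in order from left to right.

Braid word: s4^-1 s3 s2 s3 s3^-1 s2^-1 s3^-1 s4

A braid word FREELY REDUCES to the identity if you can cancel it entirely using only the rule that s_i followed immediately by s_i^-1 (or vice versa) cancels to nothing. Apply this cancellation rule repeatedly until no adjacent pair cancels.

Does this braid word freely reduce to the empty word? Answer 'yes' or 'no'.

Gen 1 (s4^-1): push. Stack: [s4^-1]
Gen 2 (s3): push. Stack: [s4^-1 s3]
Gen 3 (s2): push. Stack: [s4^-1 s3 s2]
Gen 4 (s3): push. Stack: [s4^-1 s3 s2 s3]
Gen 5 (s3^-1): cancels prior s3. Stack: [s4^-1 s3 s2]
Gen 6 (s2^-1): cancels prior s2. Stack: [s4^-1 s3]
Gen 7 (s3^-1): cancels prior s3. Stack: [s4^-1]
Gen 8 (s4): cancels prior s4^-1. Stack: []
Reduced word: (empty)

Answer: yes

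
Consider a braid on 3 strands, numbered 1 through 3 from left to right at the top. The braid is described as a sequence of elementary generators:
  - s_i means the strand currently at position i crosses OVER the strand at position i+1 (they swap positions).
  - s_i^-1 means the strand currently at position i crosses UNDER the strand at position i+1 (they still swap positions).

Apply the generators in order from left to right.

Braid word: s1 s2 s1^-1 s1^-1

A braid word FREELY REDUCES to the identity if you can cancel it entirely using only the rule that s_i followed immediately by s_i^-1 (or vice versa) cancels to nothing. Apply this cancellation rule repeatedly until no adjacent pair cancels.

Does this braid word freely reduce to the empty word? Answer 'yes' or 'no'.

Answer: no

Derivation:
Gen 1 (s1): push. Stack: [s1]
Gen 2 (s2): push. Stack: [s1 s2]
Gen 3 (s1^-1): push. Stack: [s1 s2 s1^-1]
Gen 4 (s1^-1): push. Stack: [s1 s2 s1^-1 s1^-1]
Reduced word: s1 s2 s1^-1 s1^-1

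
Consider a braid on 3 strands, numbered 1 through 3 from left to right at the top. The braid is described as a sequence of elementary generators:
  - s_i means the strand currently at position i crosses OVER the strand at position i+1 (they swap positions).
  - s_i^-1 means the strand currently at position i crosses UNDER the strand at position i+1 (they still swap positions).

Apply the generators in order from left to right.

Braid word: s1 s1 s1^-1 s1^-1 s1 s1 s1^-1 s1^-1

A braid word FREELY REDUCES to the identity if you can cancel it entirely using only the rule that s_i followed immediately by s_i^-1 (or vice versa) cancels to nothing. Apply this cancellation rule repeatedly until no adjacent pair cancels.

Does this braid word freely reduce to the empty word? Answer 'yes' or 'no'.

Gen 1 (s1): push. Stack: [s1]
Gen 2 (s1): push. Stack: [s1 s1]
Gen 3 (s1^-1): cancels prior s1. Stack: [s1]
Gen 4 (s1^-1): cancels prior s1. Stack: []
Gen 5 (s1): push. Stack: [s1]
Gen 6 (s1): push. Stack: [s1 s1]
Gen 7 (s1^-1): cancels prior s1. Stack: [s1]
Gen 8 (s1^-1): cancels prior s1. Stack: []
Reduced word: (empty)

Answer: yes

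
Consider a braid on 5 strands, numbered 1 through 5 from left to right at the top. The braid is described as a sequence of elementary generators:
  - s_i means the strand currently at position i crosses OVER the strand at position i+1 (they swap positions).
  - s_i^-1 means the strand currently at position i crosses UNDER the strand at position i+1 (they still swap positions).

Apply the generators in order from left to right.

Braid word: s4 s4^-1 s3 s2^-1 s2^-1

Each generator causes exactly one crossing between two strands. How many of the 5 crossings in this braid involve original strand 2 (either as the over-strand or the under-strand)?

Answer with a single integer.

Gen 1: crossing 4x5. Involves strand 2? no. Count so far: 0
Gen 2: crossing 5x4. Involves strand 2? no. Count so far: 0
Gen 3: crossing 3x4. Involves strand 2? no. Count so far: 0
Gen 4: crossing 2x4. Involves strand 2? yes. Count so far: 1
Gen 5: crossing 4x2. Involves strand 2? yes. Count so far: 2

Answer: 2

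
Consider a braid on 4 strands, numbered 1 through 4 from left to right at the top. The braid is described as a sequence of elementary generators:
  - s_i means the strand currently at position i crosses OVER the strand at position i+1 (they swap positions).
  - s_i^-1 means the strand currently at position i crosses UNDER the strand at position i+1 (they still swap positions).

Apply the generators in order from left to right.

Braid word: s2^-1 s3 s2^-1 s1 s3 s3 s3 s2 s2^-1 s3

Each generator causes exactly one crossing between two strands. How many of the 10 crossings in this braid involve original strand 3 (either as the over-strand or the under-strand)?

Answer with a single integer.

Answer: 6

Derivation:
Gen 1: crossing 2x3. Involves strand 3? yes. Count so far: 1
Gen 2: crossing 2x4. Involves strand 3? no. Count so far: 1
Gen 3: crossing 3x4. Involves strand 3? yes. Count so far: 2
Gen 4: crossing 1x4. Involves strand 3? no. Count so far: 2
Gen 5: crossing 3x2. Involves strand 3? yes. Count so far: 3
Gen 6: crossing 2x3. Involves strand 3? yes. Count so far: 4
Gen 7: crossing 3x2. Involves strand 3? yes. Count so far: 5
Gen 8: crossing 1x2. Involves strand 3? no. Count so far: 5
Gen 9: crossing 2x1. Involves strand 3? no. Count so far: 5
Gen 10: crossing 2x3. Involves strand 3? yes. Count so far: 6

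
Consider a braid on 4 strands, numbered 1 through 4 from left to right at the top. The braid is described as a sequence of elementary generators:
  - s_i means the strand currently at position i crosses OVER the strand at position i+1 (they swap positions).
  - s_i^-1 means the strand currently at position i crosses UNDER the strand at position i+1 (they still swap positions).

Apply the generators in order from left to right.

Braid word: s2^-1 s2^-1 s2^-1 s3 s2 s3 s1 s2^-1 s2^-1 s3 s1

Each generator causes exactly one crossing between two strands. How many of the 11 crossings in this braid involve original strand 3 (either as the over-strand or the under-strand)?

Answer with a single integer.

Gen 1: crossing 2x3. Involves strand 3? yes. Count so far: 1
Gen 2: crossing 3x2. Involves strand 3? yes. Count so far: 2
Gen 3: crossing 2x3. Involves strand 3? yes. Count so far: 3
Gen 4: crossing 2x4. Involves strand 3? no. Count so far: 3
Gen 5: crossing 3x4. Involves strand 3? yes. Count so far: 4
Gen 6: crossing 3x2. Involves strand 3? yes. Count so far: 5
Gen 7: crossing 1x4. Involves strand 3? no. Count so far: 5
Gen 8: crossing 1x2. Involves strand 3? no. Count so far: 5
Gen 9: crossing 2x1. Involves strand 3? no. Count so far: 5
Gen 10: crossing 2x3. Involves strand 3? yes. Count so far: 6
Gen 11: crossing 4x1. Involves strand 3? no. Count so far: 6

Answer: 6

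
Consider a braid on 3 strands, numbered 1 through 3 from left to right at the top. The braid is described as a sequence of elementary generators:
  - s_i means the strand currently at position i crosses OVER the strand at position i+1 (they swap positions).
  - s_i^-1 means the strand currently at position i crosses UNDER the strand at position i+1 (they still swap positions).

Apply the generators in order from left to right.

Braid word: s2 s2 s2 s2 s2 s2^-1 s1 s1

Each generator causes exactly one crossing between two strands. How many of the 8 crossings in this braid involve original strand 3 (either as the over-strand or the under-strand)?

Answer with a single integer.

Answer: 6

Derivation:
Gen 1: crossing 2x3. Involves strand 3? yes. Count so far: 1
Gen 2: crossing 3x2. Involves strand 3? yes. Count so far: 2
Gen 3: crossing 2x3. Involves strand 3? yes. Count so far: 3
Gen 4: crossing 3x2. Involves strand 3? yes. Count so far: 4
Gen 5: crossing 2x3. Involves strand 3? yes. Count so far: 5
Gen 6: crossing 3x2. Involves strand 3? yes. Count so far: 6
Gen 7: crossing 1x2. Involves strand 3? no. Count so far: 6
Gen 8: crossing 2x1. Involves strand 3? no. Count so far: 6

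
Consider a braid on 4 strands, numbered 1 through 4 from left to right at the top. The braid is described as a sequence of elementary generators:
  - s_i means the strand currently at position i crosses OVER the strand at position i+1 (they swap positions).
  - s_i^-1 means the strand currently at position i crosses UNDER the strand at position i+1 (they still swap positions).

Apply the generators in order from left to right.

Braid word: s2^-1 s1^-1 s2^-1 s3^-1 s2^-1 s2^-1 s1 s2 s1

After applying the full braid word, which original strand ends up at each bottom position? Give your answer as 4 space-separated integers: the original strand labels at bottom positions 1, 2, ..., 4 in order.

Gen 1 (s2^-1): strand 2 crosses under strand 3. Perm now: [1 3 2 4]
Gen 2 (s1^-1): strand 1 crosses under strand 3. Perm now: [3 1 2 4]
Gen 3 (s2^-1): strand 1 crosses under strand 2. Perm now: [3 2 1 4]
Gen 4 (s3^-1): strand 1 crosses under strand 4. Perm now: [3 2 4 1]
Gen 5 (s2^-1): strand 2 crosses under strand 4. Perm now: [3 4 2 1]
Gen 6 (s2^-1): strand 4 crosses under strand 2. Perm now: [3 2 4 1]
Gen 7 (s1): strand 3 crosses over strand 2. Perm now: [2 3 4 1]
Gen 8 (s2): strand 3 crosses over strand 4. Perm now: [2 4 3 1]
Gen 9 (s1): strand 2 crosses over strand 4. Perm now: [4 2 3 1]

Answer: 4 2 3 1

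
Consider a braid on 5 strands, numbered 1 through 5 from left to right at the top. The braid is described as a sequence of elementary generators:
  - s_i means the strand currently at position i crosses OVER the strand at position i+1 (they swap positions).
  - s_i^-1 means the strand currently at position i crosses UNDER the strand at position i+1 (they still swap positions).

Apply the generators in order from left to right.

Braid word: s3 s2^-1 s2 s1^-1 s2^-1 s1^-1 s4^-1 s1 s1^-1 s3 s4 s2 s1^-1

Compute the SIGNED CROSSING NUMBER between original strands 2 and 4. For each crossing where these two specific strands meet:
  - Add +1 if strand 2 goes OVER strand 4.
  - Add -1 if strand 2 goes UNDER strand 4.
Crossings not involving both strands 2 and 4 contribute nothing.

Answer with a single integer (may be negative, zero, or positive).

Answer: -5

Derivation:
Gen 1: crossing 3x4. Both 2&4? no. Sum: 0
Gen 2: 2 under 4. Both 2&4? yes. Contrib: -1. Sum: -1
Gen 3: 4 over 2. Both 2&4? yes. Contrib: -1. Sum: -2
Gen 4: crossing 1x2. Both 2&4? no. Sum: -2
Gen 5: crossing 1x4. Both 2&4? no. Sum: -2
Gen 6: 2 under 4. Both 2&4? yes. Contrib: -1. Sum: -3
Gen 7: crossing 3x5. Both 2&4? no. Sum: -3
Gen 8: 4 over 2. Both 2&4? yes. Contrib: -1. Sum: -4
Gen 9: 2 under 4. Both 2&4? yes. Contrib: -1. Sum: -5
Gen 10: crossing 1x5. Both 2&4? no. Sum: -5
Gen 11: crossing 1x3. Both 2&4? no. Sum: -5
Gen 12: crossing 2x5. Both 2&4? no. Sum: -5
Gen 13: crossing 4x5. Both 2&4? no. Sum: -5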